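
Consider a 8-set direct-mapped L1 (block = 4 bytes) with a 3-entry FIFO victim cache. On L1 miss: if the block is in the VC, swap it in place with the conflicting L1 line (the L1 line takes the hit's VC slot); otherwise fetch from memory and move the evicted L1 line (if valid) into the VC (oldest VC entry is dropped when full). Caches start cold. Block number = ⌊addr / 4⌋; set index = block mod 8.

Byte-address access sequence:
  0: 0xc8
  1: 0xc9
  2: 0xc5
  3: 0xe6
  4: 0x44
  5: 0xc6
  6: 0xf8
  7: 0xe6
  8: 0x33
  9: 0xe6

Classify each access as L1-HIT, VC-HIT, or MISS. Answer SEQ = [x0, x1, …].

SEQ = [MISS, L1-HIT, MISS, MISS, MISS, VC-HIT, MISS, VC-HIT, MISS, L1-HIT]

  [0] addr=0xc8 blk=50 s=2: MISS | VC []
  [1] addr=0xc9 blk=50 s=2: L1-HIT | VC []
  [2] addr=0xc5 blk=49 s=1: MISS | VC []
  [3] addr=0xe6 blk=57 s=1: MISS | VC [49]
  [4] addr=0x44 blk=17 s=1: MISS | VC [49, 57]
  [5] addr=0xc6 blk=49 s=1: VC-HIT | VC [17, 57]
  [6] addr=0xf8 blk=62 s=6: MISS | VC [17, 57]
  [7] addr=0xe6 blk=57 s=1: VC-HIT | VC [17, 49]
  [8] addr=0x33 blk=12 s=4: MISS | VC [17, 49]
  [9] addr=0xe6 blk=57 s=1: L1-HIT | VC [17, 49]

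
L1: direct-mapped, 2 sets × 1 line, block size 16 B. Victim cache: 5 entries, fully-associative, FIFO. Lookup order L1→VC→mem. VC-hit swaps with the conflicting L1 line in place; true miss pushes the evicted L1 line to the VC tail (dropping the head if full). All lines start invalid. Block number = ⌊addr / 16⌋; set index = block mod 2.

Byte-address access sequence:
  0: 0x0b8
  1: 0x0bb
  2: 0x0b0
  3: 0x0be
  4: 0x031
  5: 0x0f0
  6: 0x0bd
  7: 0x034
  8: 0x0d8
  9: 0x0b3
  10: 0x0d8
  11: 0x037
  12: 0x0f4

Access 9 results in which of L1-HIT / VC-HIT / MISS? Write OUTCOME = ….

OUTCOME = VC-HIT

  [0] addr=0xb8 blk=11 s=1: MISS | VC []
  [1] addr=0xbb blk=11 s=1: L1-HIT | VC []
  [2] addr=0xb0 blk=11 s=1: L1-HIT | VC []
  [3] addr=0xbe blk=11 s=1: L1-HIT | VC []
  [4] addr=0x31 blk=3 s=1: MISS | VC [11]
  [5] addr=0xf0 blk=15 s=1: MISS | VC [11, 3]
  [6] addr=0xbd blk=11 s=1: VC-HIT | VC [15, 3]
  [7] addr=0x34 blk=3 s=1: VC-HIT | VC [15, 11]
  [8] addr=0xd8 blk=13 s=1: MISS | VC [15, 11, 3]
  [9] addr=0xb3 blk=11 s=1: VC-HIT | VC [15, 13, 3]
  [10] addr=0xd8 blk=13 s=1: VC-HIT | VC [15, 11, 3]
  [11] addr=0x37 blk=3 s=1: VC-HIT | VC [15, 11, 13]
  [12] addr=0xf4 blk=15 s=1: VC-HIT | VC [3, 11, 13]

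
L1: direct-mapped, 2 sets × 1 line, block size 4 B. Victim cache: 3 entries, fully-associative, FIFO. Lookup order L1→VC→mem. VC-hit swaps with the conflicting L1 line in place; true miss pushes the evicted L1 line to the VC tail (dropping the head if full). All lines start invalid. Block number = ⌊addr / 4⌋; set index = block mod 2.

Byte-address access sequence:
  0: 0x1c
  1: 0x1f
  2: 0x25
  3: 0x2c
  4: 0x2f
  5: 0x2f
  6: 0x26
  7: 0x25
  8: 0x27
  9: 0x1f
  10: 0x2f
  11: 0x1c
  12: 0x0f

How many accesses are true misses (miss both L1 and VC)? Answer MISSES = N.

MISSES = 4

#0 0x1c→b7/s1 MISS; vc=[]
#1 0x1f→b7/s1 L1-HIT; vc=[]
#2 0x25→b9/s1 MISS; vc=[7]
#3 0x2c→b11/s1 MISS; vc=[7,9]
#4 0x2f→b11/s1 L1-HIT; vc=[7,9]
#5 0x2f→b11/s1 L1-HIT; vc=[7,9]
#6 0x26→b9/s1 VC-HIT; vc=[7,11]
#7 0x25→b9/s1 L1-HIT; vc=[7,11]
#8 0x27→b9/s1 L1-HIT; vc=[7,11]
#9 0x1f→b7/s1 VC-HIT; vc=[9,11]
#10 0x2f→b11/s1 VC-HIT; vc=[9,7]
#11 0x1c→b7/s1 VC-HIT; vc=[9,11]
#12 0xf→b3/s1 MISS; vc=[9,11,7]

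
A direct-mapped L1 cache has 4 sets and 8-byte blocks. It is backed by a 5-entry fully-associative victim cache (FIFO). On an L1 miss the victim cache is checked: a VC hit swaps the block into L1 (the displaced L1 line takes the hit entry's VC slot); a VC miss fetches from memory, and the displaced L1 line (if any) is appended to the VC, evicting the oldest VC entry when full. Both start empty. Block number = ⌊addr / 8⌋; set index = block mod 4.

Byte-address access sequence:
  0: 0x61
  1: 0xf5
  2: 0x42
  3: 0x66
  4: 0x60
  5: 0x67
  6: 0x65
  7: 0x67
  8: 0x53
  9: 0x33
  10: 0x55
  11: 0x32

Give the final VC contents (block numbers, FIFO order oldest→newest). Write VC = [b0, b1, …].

VC = [8, 30, 10]

#0 0x61→b12/s0 MISS; vc=[]
#1 0xf5→b30/s2 MISS; vc=[]
#2 0x42→b8/s0 MISS; vc=[12]
#3 0x66→b12/s0 VC-HIT; vc=[8]
#4 0x60→b12/s0 L1-HIT; vc=[8]
#5 0x67→b12/s0 L1-HIT; vc=[8]
#6 0x65→b12/s0 L1-HIT; vc=[8]
#7 0x67→b12/s0 L1-HIT; vc=[8]
#8 0x53→b10/s2 MISS; vc=[8,30]
#9 0x33→b6/s2 MISS; vc=[8,30,10]
#10 0x55→b10/s2 VC-HIT; vc=[8,30,6]
#11 0x32→b6/s2 VC-HIT; vc=[8,30,10]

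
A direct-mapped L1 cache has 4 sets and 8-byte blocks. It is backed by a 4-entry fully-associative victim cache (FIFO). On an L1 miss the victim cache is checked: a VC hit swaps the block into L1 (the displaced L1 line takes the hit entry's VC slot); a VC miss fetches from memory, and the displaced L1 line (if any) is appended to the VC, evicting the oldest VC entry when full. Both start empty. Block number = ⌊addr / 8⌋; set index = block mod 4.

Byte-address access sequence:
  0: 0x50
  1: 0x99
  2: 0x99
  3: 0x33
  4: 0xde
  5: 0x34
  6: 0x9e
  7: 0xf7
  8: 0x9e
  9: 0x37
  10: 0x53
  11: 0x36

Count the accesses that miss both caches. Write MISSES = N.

MISSES = 5

#0 0x50→b10/s2 MISS; vc=[]
#1 0x99→b19/s3 MISS; vc=[]
#2 0x99→b19/s3 L1-HIT; vc=[]
#3 0x33→b6/s2 MISS; vc=[10]
#4 0xde→b27/s3 MISS; vc=[10,19]
#5 0x34→b6/s2 L1-HIT; vc=[10,19]
#6 0x9e→b19/s3 VC-HIT; vc=[10,27]
#7 0xf7→b30/s2 MISS; vc=[10,27,6]
#8 0x9e→b19/s3 L1-HIT; vc=[10,27,6]
#9 0x37→b6/s2 VC-HIT; vc=[10,27,30]
#10 0x53→b10/s2 VC-HIT; vc=[6,27,30]
#11 0x36→b6/s2 VC-HIT; vc=[10,27,30]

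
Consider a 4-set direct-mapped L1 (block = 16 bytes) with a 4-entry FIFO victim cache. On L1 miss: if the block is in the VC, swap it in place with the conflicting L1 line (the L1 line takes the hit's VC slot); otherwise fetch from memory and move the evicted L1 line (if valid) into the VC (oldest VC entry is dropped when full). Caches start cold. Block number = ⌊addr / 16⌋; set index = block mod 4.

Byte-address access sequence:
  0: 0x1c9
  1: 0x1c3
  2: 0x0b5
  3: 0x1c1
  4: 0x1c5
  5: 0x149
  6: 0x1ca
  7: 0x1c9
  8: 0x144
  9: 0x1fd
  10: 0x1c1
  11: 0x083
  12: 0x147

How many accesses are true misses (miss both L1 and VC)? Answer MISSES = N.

#0 0x1c9→b28/s0 MISS; vc=[]
#1 0x1c3→b28/s0 L1-HIT; vc=[]
#2 0xb5→b11/s3 MISS; vc=[]
#3 0x1c1→b28/s0 L1-HIT; vc=[]
#4 0x1c5→b28/s0 L1-HIT; vc=[]
#5 0x149→b20/s0 MISS; vc=[28]
#6 0x1ca→b28/s0 VC-HIT; vc=[20]
#7 0x1c9→b28/s0 L1-HIT; vc=[20]
#8 0x144→b20/s0 VC-HIT; vc=[28]
#9 0x1fd→b31/s3 MISS; vc=[28,11]
#10 0x1c1→b28/s0 VC-HIT; vc=[20,11]
#11 0x83→b8/s0 MISS; vc=[20,11,28]
#12 0x147→b20/s0 VC-HIT; vc=[8,11,28]

MISSES = 5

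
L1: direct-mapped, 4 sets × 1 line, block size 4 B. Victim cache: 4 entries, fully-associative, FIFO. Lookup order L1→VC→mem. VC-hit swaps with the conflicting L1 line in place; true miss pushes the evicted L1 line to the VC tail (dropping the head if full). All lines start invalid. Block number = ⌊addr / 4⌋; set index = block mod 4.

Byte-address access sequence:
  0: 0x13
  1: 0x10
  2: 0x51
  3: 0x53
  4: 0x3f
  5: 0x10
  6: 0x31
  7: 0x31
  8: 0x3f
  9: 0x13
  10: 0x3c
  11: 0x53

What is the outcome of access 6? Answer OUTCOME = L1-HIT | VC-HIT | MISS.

OUTCOME = MISS

#0 0x13→b4/s0 MISS; vc=[]
#1 0x10→b4/s0 L1-HIT; vc=[]
#2 0x51→b20/s0 MISS; vc=[4]
#3 0x53→b20/s0 L1-HIT; vc=[4]
#4 0x3f→b15/s3 MISS; vc=[4]
#5 0x10→b4/s0 VC-HIT; vc=[20]
#6 0x31→b12/s0 MISS; vc=[20,4]
#7 0x31→b12/s0 L1-HIT; vc=[20,4]
#8 0x3f→b15/s3 L1-HIT; vc=[20,4]
#9 0x13→b4/s0 VC-HIT; vc=[20,12]
#10 0x3c→b15/s3 L1-HIT; vc=[20,12]
#11 0x53→b20/s0 VC-HIT; vc=[4,12]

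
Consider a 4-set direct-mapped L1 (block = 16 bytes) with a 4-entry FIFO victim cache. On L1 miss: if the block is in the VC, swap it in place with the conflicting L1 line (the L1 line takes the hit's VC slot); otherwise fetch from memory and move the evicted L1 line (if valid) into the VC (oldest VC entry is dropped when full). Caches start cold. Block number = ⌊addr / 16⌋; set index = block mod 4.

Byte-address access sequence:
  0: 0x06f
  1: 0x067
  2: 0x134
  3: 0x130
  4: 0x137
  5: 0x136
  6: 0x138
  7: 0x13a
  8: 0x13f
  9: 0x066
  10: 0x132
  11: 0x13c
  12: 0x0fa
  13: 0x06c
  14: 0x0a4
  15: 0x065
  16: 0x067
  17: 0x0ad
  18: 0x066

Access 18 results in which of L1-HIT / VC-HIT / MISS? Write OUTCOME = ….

OUTCOME = VC-HIT

  [0] addr=0x6f blk=6 s=2: MISS | VC []
  [1] addr=0x67 blk=6 s=2: L1-HIT | VC []
  [2] addr=0x134 blk=19 s=3: MISS | VC []
  [3] addr=0x130 blk=19 s=3: L1-HIT | VC []
  [4] addr=0x137 blk=19 s=3: L1-HIT | VC []
  [5] addr=0x136 blk=19 s=3: L1-HIT | VC []
  [6] addr=0x138 blk=19 s=3: L1-HIT | VC []
  [7] addr=0x13a blk=19 s=3: L1-HIT | VC []
  [8] addr=0x13f blk=19 s=3: L1-HIT | VC []
  [9] addr=0x66 blk=6 s=2: L1-HIT | VC []
  [10] addr=0x132 blk=19 s=3: L1-HIT | VC []
  [11] addr=0x13c blk=19 s=3: L1-HIT | VC []
  [12] addr=0xfa blk=15 s=3: MISS | VC [19]
  [13] addr=0x6c blk=6 s=2: L1-HIT | VC [19]
  [14] addr=0xa4 blk=10 s=2: MISS | VC [19, 6]
  [15] addr=0x65 blk=6 s=2: VC-HIT | VC [19, 10]
  [16] addr=0x67 blk=6 s=2: L1-HIT | VC [19, 10]
  [17] addr=0xad blk=10 s=2: VC-HIT | VC [19, 6]
  [18] addr=0x66 blk=6 s=2: VC-HIT | VC [19, 10]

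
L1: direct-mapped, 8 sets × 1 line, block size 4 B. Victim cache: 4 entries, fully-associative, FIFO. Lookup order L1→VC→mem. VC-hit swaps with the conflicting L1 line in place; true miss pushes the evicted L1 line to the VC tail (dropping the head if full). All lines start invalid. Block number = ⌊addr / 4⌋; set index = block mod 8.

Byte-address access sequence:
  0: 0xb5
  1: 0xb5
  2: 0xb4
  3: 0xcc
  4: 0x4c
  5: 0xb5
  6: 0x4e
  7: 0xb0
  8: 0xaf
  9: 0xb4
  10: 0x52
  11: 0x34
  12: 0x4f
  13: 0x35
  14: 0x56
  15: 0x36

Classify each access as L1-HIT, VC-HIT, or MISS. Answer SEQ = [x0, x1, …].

SEQ = [MISS, L1-HIT, L1-HIT, MISS, MISS, L1-HIT, L1-HIT, MISS, MISS, L1-HIT, MISS, MISS, VC-HIT, L1-HIT, MISS, VC-HIT]

  [0] addr=0xb5 blk=45 s=5: MISS | VC []
  [1] addr=0xb5 blk=45 s=5: L1-HIT | VC []
  [2] addr=0xb4 blk=45 s=5: L1-HIT | VC []
  [3] addr=0xcc blk=51 s=3: MISS | VC []
  [4] addr=0x4c blk=19 s=3: MISS | VC [51]
  [5] addr=0xb5 blk=45 s=5: L1-HIT | VC [51]
  [6] addr=0x4e blk=19 s=3: L1-HIT | VC [51]
  [7] addr=0xb0 blk=44 s=4: MISS | VC [51]
  [8] addr=0xaf blk=43 s=3: MISS | VC [51, 19]
  [9] addr=0xb4 blk=45 s=5: L1-HIT | VC [51, 19]
  [10] addr=0x52 blk=20 s=4: MISS | VC [51, 19, 44]
  [11] addr=0x34 blk=13 s=5: MISS | VC [51, 19, 44, 45]
  [12] addr=0x4f blk=19 s=3: VC-HIT | VC [51, 43, 44, 45]
  [13] addr=0x35 blk=13 s=5: L1-HIT | VC [51, 43, 44, 45]
  [14] addr=0x56 blk=21 s=5: MISS | VC [43, 44, 45, 13]
  [15] addr=0x36 blk=13 s=5: VC-HIT | VC [43, 44, 45, 21]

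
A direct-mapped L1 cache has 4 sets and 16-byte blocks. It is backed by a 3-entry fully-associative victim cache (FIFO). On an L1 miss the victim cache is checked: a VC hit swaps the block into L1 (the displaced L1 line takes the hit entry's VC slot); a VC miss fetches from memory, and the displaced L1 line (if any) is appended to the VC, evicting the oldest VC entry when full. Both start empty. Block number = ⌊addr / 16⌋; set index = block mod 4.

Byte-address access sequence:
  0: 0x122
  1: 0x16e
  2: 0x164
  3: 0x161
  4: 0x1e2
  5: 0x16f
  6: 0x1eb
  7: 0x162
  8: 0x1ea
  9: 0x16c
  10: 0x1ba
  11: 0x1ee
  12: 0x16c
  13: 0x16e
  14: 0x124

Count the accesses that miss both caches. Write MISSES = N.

#0 0x122→b18/s2 MISS; vc=[]
#1 0x16e→b22/s2 MISS; vc=[18]
#2 0x164→b22/s2 L1-HIT; vc=[18]
#3 0x161→b22/s2 L1-HIT; vc=[18]
#4 0x1e2→b30/s2 MISS; vc=[18,22]
#5 0x16f→b22/s2 VC-HIT; vc=[18,30]
#6 0x1eb→b30/s2 VC-HIT; vc=[18,22]
#7 0x162→b22/s2 VC-HIT; vc=[18,30]
#8 0x1ea→b30/s2 VC-HIT; vc=[18,22]
#9 0x16c→b22/s2 VC-HIT; vc=[18,30]
#10 0x1ba→b27/s3 MISS; vc=[18,30]
#11 0x1ee→b30/s2 VC-HIT; vc=[18,22]
#12 0x16c→b22/s2 VC-HIT; vc=[18,30]
#13 0x16e→b22/s2 L1-HIT; vc=[18,30]
#14 0x124→b18/s2 VC-HIT; vc=[22,30]

MISSES = 4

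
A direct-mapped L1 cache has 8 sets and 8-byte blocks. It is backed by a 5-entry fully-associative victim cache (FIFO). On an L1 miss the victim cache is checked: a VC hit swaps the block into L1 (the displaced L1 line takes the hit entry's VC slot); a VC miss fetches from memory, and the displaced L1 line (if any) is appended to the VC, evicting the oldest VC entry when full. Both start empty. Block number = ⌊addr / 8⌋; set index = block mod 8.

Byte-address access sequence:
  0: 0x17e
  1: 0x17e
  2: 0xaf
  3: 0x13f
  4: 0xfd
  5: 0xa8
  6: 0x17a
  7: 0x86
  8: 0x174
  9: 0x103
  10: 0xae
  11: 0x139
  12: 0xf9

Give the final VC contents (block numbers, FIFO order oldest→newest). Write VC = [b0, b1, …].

  [0] addr=0x17e blk=47 s=7: MISS | VC []
  [1] addr=0x17e blk=47 s=7: L1-HIT | VC []
  [2] addr=0xaf blk=21 s=5: MISS | VC []
  [3] addr=0x13f blk=39 s=7: MISS | VC [47]
  [4] addr=0xfd blk=31 s=7: MISS | VC [47, 39]
  [5] addr=0xa8 blk=21 s=5: L1-HIT | VC [47, 39]
  [6] addr=0x17a blk=47 s=7: VC-HIT | VC [31, 39]
  [7] addr=0x86 blk=16 s=0: MISS | VC [31, 39]
  [8] addr=0x174 blk=46 s=6: MISS | VC [31, 39]
  [9] addr=0x103 blk=32 s=0: MISS | VC [31, 39, 16]
  [10] addr=0xae blk=21 s=5: L1-HIT | VC [31, 39, 16]
  [11] addr=0x139 blk=39 s=7: VC-HIT | VC [31, 47, 16]
  [12] addr=0xf9 blk=31 s=7: VC-HIT | VC [39, 47, 16]

VC = [39, 47, 16]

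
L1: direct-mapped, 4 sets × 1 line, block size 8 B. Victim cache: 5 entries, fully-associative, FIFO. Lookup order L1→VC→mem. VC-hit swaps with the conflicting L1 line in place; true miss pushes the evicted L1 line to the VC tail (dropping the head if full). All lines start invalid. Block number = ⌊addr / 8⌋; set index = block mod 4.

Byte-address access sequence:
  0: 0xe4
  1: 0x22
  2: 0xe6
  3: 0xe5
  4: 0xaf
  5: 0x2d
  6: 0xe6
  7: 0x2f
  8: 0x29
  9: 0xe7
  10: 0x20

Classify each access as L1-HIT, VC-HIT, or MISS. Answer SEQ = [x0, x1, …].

SEQ = [MISS, MISS, VC-HIT, L1-HIT, MISS, MISS, L1-HIT, L1-HIT, L1-HIT, L1-HIT, VC-HIT]

  [0] addr=0xe4 blk=28 s=0: MISS | VC []
  [1] addr=0x22 blk=4 s=0: MISS | VC [28]
  [2] addr=0xe6 blk=28 s=0: VC-HIT | VC [4]
  [3] addr=0xe5 blk=28 s=0: L1-HIT | VC [4]
  [4] addr=0xaf blk=21 s=1: MISS | VC [4]
  [5] addr=0x2d blk=5 s=1: MISS | VC [4, 21]
  [6] addr=0xe6 blk=28 s=0: L1-HIT | VC [4, 21]
  [7] addr=0x2f blk=5 s=1: L1-HIT | VC [4, 21]
  [8] addr=0x29 blk=5 s=1: L1-HIT | VC [4, 21]
  [9] addr=0xe7 blk=28 s=0: L1-HIT | VC [4, 21]
  [10] addr=0x20 blk=4 s=0: VC-HIT | VC [28, 21]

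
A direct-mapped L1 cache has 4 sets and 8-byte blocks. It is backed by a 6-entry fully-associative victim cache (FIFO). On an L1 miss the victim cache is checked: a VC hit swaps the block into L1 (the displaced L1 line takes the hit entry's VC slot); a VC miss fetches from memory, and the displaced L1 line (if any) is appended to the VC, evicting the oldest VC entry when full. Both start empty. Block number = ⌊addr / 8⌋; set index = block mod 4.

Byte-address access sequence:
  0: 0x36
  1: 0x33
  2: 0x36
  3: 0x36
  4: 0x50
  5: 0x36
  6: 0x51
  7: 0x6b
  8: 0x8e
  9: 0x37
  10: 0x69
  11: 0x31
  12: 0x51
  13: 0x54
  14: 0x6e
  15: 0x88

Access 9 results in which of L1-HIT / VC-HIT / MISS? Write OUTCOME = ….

OUTCOME = VC-HIT

  [0] addr=0x36 blk=6 s=2: MISS | VC []
  [1] addr=0x33 blk=6 s=2: L1-HIT | VC []
  [2] addr=0x36 blk=6 s=2: L1-HIT | VC []
  [3] addr=0x36 blk=6 s=2: L1-HIT | VC []
  [4] addr=0x50 blk=10 s=2: MISS | VC [6]
  [5] addr=0x36 blk=6 s=2: VC-HIT | VC [10]
  [6] addr=0x51 blk=10 s=2: VC-HIT | VC [6]
  [7] addr=0x6b blk=13 s=1: MISS | VC [6]
  [8] addr=0x8e blk=17 s=1: MISS | VC [6, 13]
  [9] addr=0x37 blk=6 s=2: VC-HIT | VC [10, 13]
  [10] addr=0x69 blk=13 s=1: VC-HIT | VC [10, 17]
  [11] addr=0x31 blk=6 s=2: L1-HIT | VC [10, 17]
  [12] addr=0x51 blk=10 s=2: VC-HIT | VC [6, 17]
  [13] addr=0x54 blk=10 s=2: L1-HIT | VC [6, 17]
  [14] addr=0x6e blk=13 s=1: L1-HIT | VC [6, 17]
  [15] addr=0x88 blk=17 s=1: VC-HIT | VC [6, 13]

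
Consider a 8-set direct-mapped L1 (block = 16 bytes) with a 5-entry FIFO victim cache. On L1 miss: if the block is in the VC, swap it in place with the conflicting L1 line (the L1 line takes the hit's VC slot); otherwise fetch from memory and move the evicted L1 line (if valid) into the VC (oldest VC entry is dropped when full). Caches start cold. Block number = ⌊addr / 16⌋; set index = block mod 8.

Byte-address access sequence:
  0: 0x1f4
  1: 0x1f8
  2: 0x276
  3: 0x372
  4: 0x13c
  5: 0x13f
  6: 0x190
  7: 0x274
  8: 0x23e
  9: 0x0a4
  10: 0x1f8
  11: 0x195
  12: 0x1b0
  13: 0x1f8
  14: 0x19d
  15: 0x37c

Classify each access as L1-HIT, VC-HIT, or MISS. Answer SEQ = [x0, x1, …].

SEQ = [MISS, L1-HIT, MISS, MISS, MISS, L1-HIT, MISS, VC-HIT, MISS, MISS, VC-HIT, L1-HIT, MISS, L1-HIT, L1-HIT, VC-HIT]

  [0] addr=0x1f4 blk=31 s=7: MISS | VC []
  [1] addr=0x1f8 blk=31 s=7: L1-HIT | VC []
  [2] addr=0x276 blk=39 s=7: MISS | VC [31]
  [3] addr=0x372 blk=55 s=7: MISS | VC [31, 39]
  [4] addr=0x13c blk=19 s=3: MISS | VC [31, 39]
  [5] addr=0x13f blk=19 s=3: L1-HIT | VC [31, 39]
  [6] addr=0x190 blk=25 s=1: MISS | VC [31, 39]
  [7] addr=0x274 blk=39 s=7: VC-HIT | VC [31, 55]
  [8] addr=0x23e blk=35 s=3: MISS | VC [31, 55, 19]
  [9] addr=0xa4 blk=10 s=2: MISS | VC [31, 55, 19]
  [10] addr=0x1f8 blk=31 s=7: VC-HIT | VC [39, 55, 19]
  [11] addr=0x195 blk=25 s=1: L1-HIT | VC [39, 55, 19]
  [12] addr=0x1b0 blk=27 s=3: MISS | VC [39, 55, 19, 35]
  [13] addr=0x1f8 blk=31 s=7: L1-HIT | VC [39, 55, 19, 35]
  [14] addr=0x19d blk=25 s=1: L1-HIT | VC [39, 55, 19, 35]
  [15] addr=0x37c blk=55 s=7: VC-HIT | VC [39, 31, 19, 35]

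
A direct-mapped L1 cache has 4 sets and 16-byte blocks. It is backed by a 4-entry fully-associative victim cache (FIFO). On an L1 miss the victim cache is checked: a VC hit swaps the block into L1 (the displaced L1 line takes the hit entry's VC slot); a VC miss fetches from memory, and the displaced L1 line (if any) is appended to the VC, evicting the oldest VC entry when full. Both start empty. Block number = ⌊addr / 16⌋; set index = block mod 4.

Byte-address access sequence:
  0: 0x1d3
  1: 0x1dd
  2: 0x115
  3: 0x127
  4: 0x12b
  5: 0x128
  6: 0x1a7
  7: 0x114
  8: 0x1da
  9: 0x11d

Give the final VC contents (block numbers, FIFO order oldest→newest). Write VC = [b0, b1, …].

VC = [29, 18]

0: 0x1d3 (blk 29, set 1) → MISS  vc=[]
1: 0x1dd (blk 29, set 1) → L1-HIT  vc=[]
2: 0x115 (blk 17, set 1) → MISS  vc=[29]
3: 0x127 (blk 18, set 2) → MISS  vc=[29]
4: 0x12b (blk 18, set 2) → L1-HIT  vc=[29]
5: 0x128 (blk 18, set 2) → L1-HIT  vc=[29]
6: 0x1a7 (blk 26, set 2) → MISS  vc=[29, 18]
7: 0x114 (blk 17, set 1) → L1-HIT  vc=[29, 18]
8: 0x1da (blk 29, set 1) → VC-HIT  vc=[17, 18]
9: 0x11d (blk 17, set 1) → VC-HIT  vc=[29, 18]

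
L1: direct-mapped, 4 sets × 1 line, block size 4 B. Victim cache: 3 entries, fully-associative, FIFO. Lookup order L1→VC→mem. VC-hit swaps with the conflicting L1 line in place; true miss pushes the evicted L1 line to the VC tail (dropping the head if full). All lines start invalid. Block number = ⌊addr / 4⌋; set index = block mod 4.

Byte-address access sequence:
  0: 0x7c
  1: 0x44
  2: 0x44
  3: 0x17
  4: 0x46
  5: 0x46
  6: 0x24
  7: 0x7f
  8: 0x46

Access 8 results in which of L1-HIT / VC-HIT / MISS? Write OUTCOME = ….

#0 0x7c→b31/s3 MISS; vc=[]
#1 0x44→b17/s1 MISS; vc=[]
#2 0x44→b17/s1 L1-HIT; vc=[]
#3 0x17→b5/s1 MISS; vc=[17]
#4 0x46→b17/s1 VC-HIT; vc=[5]
#5 0x46→b17/s1 L1-HIT; vc=[5]
#6 0x24→b9/s1 MISS; vc=[5,17]
#7 0x7f→b31/s3 L1-HIT; vc=[5,17]
#8 0x46→b17/s1 VC-HIT; vc=[5,9]

OUTCOME = VC-HIT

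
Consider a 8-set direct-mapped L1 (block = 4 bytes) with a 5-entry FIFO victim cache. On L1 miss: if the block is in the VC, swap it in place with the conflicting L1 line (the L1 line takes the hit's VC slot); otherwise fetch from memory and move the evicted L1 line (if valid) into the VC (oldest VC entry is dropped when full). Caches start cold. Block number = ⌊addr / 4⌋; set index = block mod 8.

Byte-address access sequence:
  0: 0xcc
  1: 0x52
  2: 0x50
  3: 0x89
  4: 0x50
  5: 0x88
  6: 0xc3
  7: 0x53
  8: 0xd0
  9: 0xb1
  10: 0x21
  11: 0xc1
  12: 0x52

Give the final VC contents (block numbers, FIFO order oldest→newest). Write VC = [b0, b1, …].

#0 0xcc→b51/s3 MISS; vc=[]
#1 0x52→b20/s4 MISS; vc=[]
#2 0x50→b20/s4 L1-HIT; vc=[]
#3 0x89→b34/s2 MISS; vc=[]
#4 0x50→b20/s4 L1-HIT; vc=[]
#5 0x88→b34/s2 L1-HIT; vc=[]
#6 0xc3→b48/s0 MISS; vc=[]
#7 0x53→b20/s4 L1-HIT; vc=[]
#8 0xd0→b52/s4 MISS; vc=[20]
#9 0xb1→b44/s4 MISS; vc=[20,52]
#10 0x21→b8/s0 MISS; vc=[20,52,48]
#11 0xc1→b48/s0 VC-HIT; vc=[20,52,8]
#12 0x52→b20/s4 VC-HIT; vc=[44,52,8]

VC = [44, 52, 8]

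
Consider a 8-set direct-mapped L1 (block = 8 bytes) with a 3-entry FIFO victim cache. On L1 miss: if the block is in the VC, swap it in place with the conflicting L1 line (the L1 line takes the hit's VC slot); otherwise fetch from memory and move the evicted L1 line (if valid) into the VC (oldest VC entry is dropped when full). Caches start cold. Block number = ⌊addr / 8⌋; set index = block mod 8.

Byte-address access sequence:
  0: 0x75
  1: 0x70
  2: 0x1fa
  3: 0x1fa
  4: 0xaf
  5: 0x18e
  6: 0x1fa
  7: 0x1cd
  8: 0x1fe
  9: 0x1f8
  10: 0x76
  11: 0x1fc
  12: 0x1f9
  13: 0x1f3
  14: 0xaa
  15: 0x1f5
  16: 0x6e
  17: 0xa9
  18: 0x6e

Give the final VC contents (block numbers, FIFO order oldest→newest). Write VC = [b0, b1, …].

#0 0x75→b14/s6 MISS; vc=[]
#1 0x70→b14/s6 L1-HIT; vc=[]
#2 0x1fa→b63/s7 MISS; vc=[]
#3 0x1fa→b63/s7 L1-HIT; vc=[]
#4 0xaf→b21/s5 MISS; vc=[]
#5 0x18e→b49/s1 MISS; vc=[]
#6 0x1fa→b63/s7 L1-HIT; vc=[]
#7 0x1cd→b57/s1 MISS; vc=[49]
#8 0x1fe→b63/s7 L1-HIT; vc=[49]
#9 0x1f8→b63/s7 L1-HIT; vc=[49]
#10 0x76→b14/s6 L1-HIT; vc=[49]
#11 0x1fc→b63/s7 L1-HIT; vc=[49]
#12 0x1f9→b63/s7 L1-HIT; vc=[49]
#13 0x1f3→b62/s6 MISS; vc=[49,14]
#14 0xaa→b21/s5 L1-HIT; vc=[49,14]
#15 0x1f5→b62/s6 L1-HIT; vc=[49,14]
#16 0x6e→b13/s5 MISS; vc=[49,14,21]
#17 0xa9→b21/s5 VC-HIT; vc=[49,14,13]
#18 0x6e→b13/s5 VC-HIT; vc=[49,14,21]

VC = [49, 14, 21]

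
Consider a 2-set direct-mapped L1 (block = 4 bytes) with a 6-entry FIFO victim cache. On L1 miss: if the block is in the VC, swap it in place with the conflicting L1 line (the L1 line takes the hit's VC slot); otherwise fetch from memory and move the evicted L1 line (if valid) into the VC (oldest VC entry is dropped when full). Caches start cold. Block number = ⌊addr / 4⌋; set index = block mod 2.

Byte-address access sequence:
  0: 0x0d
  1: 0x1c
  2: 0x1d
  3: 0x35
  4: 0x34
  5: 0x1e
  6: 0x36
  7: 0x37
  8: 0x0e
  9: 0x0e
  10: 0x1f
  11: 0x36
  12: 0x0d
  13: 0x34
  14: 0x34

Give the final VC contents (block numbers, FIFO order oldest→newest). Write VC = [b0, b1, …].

VC = [7, 3]

#0 0xd→b3/s1 MISS; vc=[]
#1 0x1c→b7/s1 MISS; vc=[3]
#2 0x1d→b7/s1 L1-HIT; vc=[3]
#3 0x35→b13/s1 MISS; vc=[3,7]
#4 0x34→b13/s1 L1-HIT; vc=[3,7]
#5 0x1e→b7/s1 VC-HIT; vc=[3,13]
#6 0x36→b13/s1 VC-HIT; vc=[3,7]
#7 0x37→b13/s1 L1-HIT; vc=[3,7]
#8 0xe→b3/s1 VC-HIT; vc=[13,7]
#9 0xe→b3/s1 L1-HIT; vc=[13,7]
#10 0x1f→b7/s1 VC-HIT; vc=[13,3]
#11 0x36→b13/s1 VC-HIT; vc=[7,3]
#12 0xd→b3/s1 VC-HIT; vc=[7,13]
#13 0x34→b13/s1 VC-HIT; vc=[7,3]
#14 0x34→b13/s1 L1-HIT; vc=[7,3]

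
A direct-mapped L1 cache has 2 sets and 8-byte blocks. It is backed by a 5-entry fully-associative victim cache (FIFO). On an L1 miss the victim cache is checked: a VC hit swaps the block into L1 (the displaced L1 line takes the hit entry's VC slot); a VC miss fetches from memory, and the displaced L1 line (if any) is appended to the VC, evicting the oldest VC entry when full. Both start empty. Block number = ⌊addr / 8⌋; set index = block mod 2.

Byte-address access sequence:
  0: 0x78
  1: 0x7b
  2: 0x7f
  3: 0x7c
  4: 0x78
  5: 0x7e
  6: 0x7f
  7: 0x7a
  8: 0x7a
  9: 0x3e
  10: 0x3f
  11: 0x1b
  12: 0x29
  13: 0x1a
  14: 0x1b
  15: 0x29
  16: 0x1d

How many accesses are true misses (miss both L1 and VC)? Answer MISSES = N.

0: 0x78 (blk 15, set 1) → MISS  vc=[]
1: 0x7b (blk 15, set 1) → L1-HIT  vc=[]
2: 0x7f (blk 15, set 1) → L1-HIT  vc=[]
3: 0x7c (blk 15, set 1) → L1-HIT  vc=[]
4: 0x78 (blk 15, set 1) → L1-HIT  vc=[]
5: 0x7e (blk 15, set 1) → L1-HIT  vc=[]
6: 0x7f (blk 15, set 1) → L1-HIT  vc=[]
7: 0x7a (blk 15, set 1) → L1-HIT  vc=[]
8: 0x7a (blk 15, set 1) → L1-HIT  vc=[]
9: 0x3e (blk 7, set 1) → MISS  vc=[15]
10: 0x3f (blk 7, set 1) → L1-HIT  vc=[15]
11: 0x1b (blk 3, set 1) → MISS  vc=[15, 7]
12: 0x29 (blk 5, set 1) → MISS  vc=[15, 7, 3]
13: 0x1a (blk 3, set 1) → VC-HIT  vc=[15, 7, 5]
14: 0x1b (blk 3, set 1) → L1-HIT  vc=[15, 7, 5]
15: 0x29 (blk 5, set 1) → VC-HIT  vc=[15, 7, 3]
16: 0x1d (blk 3, set 1) → VC-HIT  vc=[15, 7, 5]

MISSES = 4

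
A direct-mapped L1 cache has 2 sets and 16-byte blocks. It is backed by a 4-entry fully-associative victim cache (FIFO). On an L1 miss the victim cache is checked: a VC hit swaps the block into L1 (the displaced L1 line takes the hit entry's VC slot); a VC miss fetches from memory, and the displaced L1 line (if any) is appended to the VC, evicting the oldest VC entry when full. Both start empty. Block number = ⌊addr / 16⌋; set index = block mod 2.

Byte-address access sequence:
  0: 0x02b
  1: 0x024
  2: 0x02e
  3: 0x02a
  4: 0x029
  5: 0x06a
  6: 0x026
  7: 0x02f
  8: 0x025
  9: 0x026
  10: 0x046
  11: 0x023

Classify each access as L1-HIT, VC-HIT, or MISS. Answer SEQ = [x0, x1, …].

SEQ = [MISS, L1-HIT, L1-HIT, L1-HIT, L1-HIT, MISS, VC-HIT, L1-HIT, L1-HIT, L1-HIT, MISS, VC-HIT]

#0 0x2b→b2/s0 MISS; vc=[]
#1 0x24→b2/s0 L1-HIT; vc=[]
#2 0x2e→b2/s0 L1-HIT; vc=[]
#3 0x2a→b2/s0 L1-HIT; vc=[]
#4 0x29→b2/s0 L1-HIT; vc=[]
#5 0x6a→b6/s0 MISS; vc=[2]
#6 0x26→b2/s0 VC-HIT; vc=[6]
#7 0x2f→b2/s0 L1-HIT; vc=[6]
#8 0x25→b2/s0 L1-HIT; vc=[6]
#9 0x26→b2/s0 L1-HIT; vc=[6]
#10 0x46→b4/s0 MISS; vc=[6,2]
#11 0x23→b2/s0 VC-HIT; vc=[6,4]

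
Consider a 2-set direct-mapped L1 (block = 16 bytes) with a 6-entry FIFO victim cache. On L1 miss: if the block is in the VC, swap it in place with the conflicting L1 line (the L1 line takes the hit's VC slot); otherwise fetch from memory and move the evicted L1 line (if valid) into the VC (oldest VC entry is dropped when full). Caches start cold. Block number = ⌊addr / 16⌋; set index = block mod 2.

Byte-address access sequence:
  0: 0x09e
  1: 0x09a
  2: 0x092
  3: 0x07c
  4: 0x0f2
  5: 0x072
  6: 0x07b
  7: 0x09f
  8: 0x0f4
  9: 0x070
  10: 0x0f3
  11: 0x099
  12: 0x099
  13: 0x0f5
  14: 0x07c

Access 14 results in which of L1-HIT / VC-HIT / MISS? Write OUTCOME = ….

OUTCOME = VC-HIT

  [0] addr=0x9e blk=9 s=1: MISS | VC []
  [1] addr=0x9a blk=9 s=1: L1-HIT | VC []
  [2] addr=0x92 blk=9 s=1: L1-HIT | VC []
  [3] addr=0x7c blk=7 s=1: MISS | VC [9]
  [4] addr=0xf2 blk=15 s=1: MISS | VC [9, 7]
  [5] addr=0x72 blk=7 s=1: VC-HIT | VC [9, 15]
  [6] addr=0x7b blk=7 s=1: L1-HIT | VC [9, 15]
  [7] addr=0x9f blk=9 s=1: VC-HIT | VC [7, 15]
  [8] addr=0xf4 blk=15 s=1: VC-HIT | VC [7, 9]
  [9] addr=0x70 blk=7 s=1: VC-HIT | VC [15, 9]
  [10] addr=0xf3 blk=15 s=1: VC-HIT | VC [7, 9]
  [11] addr=0x99 blk=9 s=1: VC-HIT | VC [7, 15]
  [12] addr=0x99 blk=9 s=1: L1-HIT | VC [7, 15]
  [13] addr=0xf5 blk=15 s=1: VC-HIT | VC [7, 9]
  [14] addr=0x7c blk=7 s=1: VC-HIT | VC [15, 9]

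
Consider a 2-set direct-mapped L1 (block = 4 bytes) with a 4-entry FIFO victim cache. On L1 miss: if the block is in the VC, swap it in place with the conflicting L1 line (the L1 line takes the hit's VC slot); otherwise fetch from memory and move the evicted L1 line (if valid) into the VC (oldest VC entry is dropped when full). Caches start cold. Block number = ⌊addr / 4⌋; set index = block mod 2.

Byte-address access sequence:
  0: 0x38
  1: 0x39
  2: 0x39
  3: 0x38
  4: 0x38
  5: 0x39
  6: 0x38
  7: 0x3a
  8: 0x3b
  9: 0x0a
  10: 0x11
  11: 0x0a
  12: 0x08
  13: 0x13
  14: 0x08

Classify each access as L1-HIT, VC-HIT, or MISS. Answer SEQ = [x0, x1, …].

SEQ = [MISS, L1-HIT, L1-HIT, L1-HIT, L1-HIT, L1-HIT, L1-HIT, L1-HIT, L1-HIT, MISS, MISS, VC-HIT, L1-HIT, VC-HIT, VC-HIT]

0: 0x38 (blk 14, set 0) → MISS  vc=[]
1: 0x39 (blk 14, set 0) → L1-HIT  vc=[]
2: 0x39 (blk 14, set 0) → L1-HIT  vc=[]
3: 0x38 (blk 14, set 0) → L1-HIT  vc=[]
4: 0x38 (blk 14, set 0) → L1-HIT  vc=[]
5: 0x39 (blk 14, set 0) → L1-HIT  vc=[]
6: 0x38 (blk 14, set 0) → L1-HIT  vc=[]
7: 0x3a (blk 14, set 0) → L1-HIT  vc=[]
8: 0x3b (blk 14, set 0) → L1-HIT  vc=[]
9: 0xa (blk 2, set 0) → MISS  vc=[14]
10: 0x11 (blk 4, set 0) → MISS  vc=[14, 2]
11: 0xa (blk 2, set 0) → VC-HIT  vc=[14, 4]
12: 0x8 (blk 2, set 0) → L1-HIT  vc=[14, 4]
13: 0x13 (blk 4, set 0) → VC-HIT  vc=[14, 2]
14: 0x8 (blk 2, set 0) → VC-HIT  vc=[14, 4]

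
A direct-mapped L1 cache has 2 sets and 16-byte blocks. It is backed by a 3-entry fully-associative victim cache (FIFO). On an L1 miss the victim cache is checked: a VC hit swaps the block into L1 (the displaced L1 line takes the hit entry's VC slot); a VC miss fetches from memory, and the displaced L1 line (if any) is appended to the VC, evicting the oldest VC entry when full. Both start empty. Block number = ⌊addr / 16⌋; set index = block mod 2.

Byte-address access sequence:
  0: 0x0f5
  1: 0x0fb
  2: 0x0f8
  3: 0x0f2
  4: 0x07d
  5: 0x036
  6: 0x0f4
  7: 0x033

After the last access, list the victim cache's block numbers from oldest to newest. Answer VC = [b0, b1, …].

VC = [15, 7]

0: 0xf5 (blk 15, set 1) → MISS  vc=[]
1: 0xfb (blk 15, set 1) → L1-HIT  vc=[]
2: 0xf8 (blk 15, set 1) → L1-HIT  vc=[]
3: 0xf2 (blk 15, set 1) → L1-HIT  vc=[]
4: 0x7d (blk 7, set 1) → MISS  vc=[15]
5: 0x36 (blk 3, set 1) → MISS  vc=[15, 7]
6: 0xf4 (blk 15, set 1) → VC-HIT  vc=[3, 7]
7: 0x33 (blk 3, set 1) → VC-HIT  vc=[15, 7]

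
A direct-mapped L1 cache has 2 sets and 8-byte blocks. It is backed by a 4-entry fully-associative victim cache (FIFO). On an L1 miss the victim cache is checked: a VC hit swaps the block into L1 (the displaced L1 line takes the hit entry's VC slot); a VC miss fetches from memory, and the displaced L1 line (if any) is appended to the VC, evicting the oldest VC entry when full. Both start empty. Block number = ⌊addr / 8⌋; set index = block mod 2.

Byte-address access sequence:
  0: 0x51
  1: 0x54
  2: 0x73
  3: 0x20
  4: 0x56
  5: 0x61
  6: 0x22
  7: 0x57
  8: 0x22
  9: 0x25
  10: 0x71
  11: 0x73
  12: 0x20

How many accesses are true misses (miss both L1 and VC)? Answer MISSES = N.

0: 0x51 (blk 10, set 0) → MISS  vc=[]
1: 0x54 (blk 10, set 0) → L1-HIT  vc=[]
2: 0x73 (blk 14, set 0) → MISS  vc=[10]
3: 0x20 (blk 4, set 0) → MISS  vc=[10, 14]
4: 0x56 (blk 10, set 0) → VC-HIT  vc=[4, 14]
5: 0x61 (blk 12, set 0) → MISS  vc=[4, 14, 10]
6: 0x22 (blk 4, set 0) → VC-HIT  vc=[12, 14, 10]
7: 0x57 (blk 10, set 0) → VC-HIT  vc=[12, 14, 4]
8: 0x22 (blk 4, set 0) → VC-HIT  vc=[12, 14, 10]
9: 0x25 (blk 4, set 0) → L1-HIT  vc=[12, 14, 10]
10: 0x71 (blk 14, set 0) → VC-HIT  vc=[12, 4, 10]
11: 0x73 (blk 14, set 0) → L1-HIT  vc=[12, 4, 10]
12: 0x20 (blk 4, set 0) → VC-HIT  vc=[12, 14, 10]

MISSES = 4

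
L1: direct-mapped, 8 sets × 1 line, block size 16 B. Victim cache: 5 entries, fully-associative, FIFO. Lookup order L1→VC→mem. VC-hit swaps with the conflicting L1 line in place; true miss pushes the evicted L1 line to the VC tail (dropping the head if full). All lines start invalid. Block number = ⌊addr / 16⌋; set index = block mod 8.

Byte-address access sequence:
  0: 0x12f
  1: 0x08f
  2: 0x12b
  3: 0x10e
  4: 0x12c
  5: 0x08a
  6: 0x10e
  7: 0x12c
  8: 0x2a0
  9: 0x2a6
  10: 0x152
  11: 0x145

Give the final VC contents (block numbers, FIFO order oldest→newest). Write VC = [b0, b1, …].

VC = [8, 18]

  [0] addr=0x12f blk=18 s=2: MISS | VC []
  [1] addr=0x8f blk=8 s=0: MISS | VC []
  [2] addr=0x12b blk=18 s=2: L1-HIT | VC []
  [3] addr=0x10e blk=16 s=0: MISS | VC [8]
  [4] addr=0x12c blk=18 s=2: L1-HIT | VC [8]
  [5] addr=0x8a blk=8 s=0: VC-HIT | VC [16]
  [6] addr=0x10e blk=16 s=0: VC-HIT | VC [8]
  [7] addr=0x12c blk=18 s=2: L1-HIT | VC [8]
  [8] addr=0x2a0 blk=42 s=2: MISS | VC [8, 18]
  [9] addr=0x2a6 blk=42 s=2: L1-HIT | VC [8, 18]
  [10] addr=0x152 blk=21 s=5: MISS | VC [8, 18]
  [11] addr=0x145 blk=20 s=4: MISS | VC [8, 18]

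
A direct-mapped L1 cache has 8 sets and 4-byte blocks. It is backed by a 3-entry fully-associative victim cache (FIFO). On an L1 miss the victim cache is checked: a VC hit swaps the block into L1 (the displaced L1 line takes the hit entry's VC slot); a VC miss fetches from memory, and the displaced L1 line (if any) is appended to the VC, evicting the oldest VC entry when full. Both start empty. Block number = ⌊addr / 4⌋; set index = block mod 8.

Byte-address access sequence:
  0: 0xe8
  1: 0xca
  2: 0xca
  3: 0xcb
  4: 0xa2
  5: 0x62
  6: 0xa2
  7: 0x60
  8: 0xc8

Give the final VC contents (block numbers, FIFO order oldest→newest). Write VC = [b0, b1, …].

0: 0xe8 (blk 58, set 2) → MISS  vc=[]
1: 0xca (blk 50, set 2) → MISS  vc=[58]
2: 0xca (blk 50, set 2) → L1-HIT  vc=[58]
3: 0xcb (blk 50, set 2) → L1-HIT  vc=[58]
4: 0xa2 (blk 40, set 0) → MISS  vc=[58]
5: 0x62 (blk 24, set 0) → MISS  vc=[58, 40]
6: 0xa2 (blk 40, set 0) → VC-HIT  vc=[58, 24]
7: 0x60 (blk 24, set 0) → VC-HIT  vc=[58, 40]
8: 0xc8 (blk 50, set 2) → L1-HIT  vc=[58, 40]

VC = [58, 40]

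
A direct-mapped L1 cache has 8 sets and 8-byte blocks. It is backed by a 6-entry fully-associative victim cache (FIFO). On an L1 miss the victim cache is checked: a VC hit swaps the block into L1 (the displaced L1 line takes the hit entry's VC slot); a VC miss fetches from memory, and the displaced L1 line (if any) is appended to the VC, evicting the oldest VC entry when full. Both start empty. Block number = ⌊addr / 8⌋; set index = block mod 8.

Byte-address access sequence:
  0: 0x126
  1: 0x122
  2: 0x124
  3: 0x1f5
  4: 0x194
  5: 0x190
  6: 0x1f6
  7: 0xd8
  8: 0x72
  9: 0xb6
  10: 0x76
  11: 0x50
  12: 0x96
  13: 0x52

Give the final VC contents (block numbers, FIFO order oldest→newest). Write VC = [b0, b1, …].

  [0] addr=0x126 blk=36 s=4: MISS | VC []
  [1] addr=0x122 blk=36 s=4: L1-HIT | VC []
  [2] addr=0x124 blk=36 s=4: L1-HIT | VC []
  [3] addr=0x1f5 blk=62 s=6: MISS | VC []
  [4] addr=0x194 blk=50 s=2: MISS | VC []
  [5] addr=0x190 blk=50 s=2: L1-HIT | VC []
  [6] addr=0x1f6 blk=62 s=6: L1-HIT | VC []
  [7] addr=0xd8 blk=27 s=3: MISS | VC []
  [8] addr=0x72 blk=14 s=6: MISS | VC [62]
  [9] addr=0xb6 blk=22 s=6: MISS | VC [62, 14]
  [10] addr=0x76 blk=14 s=6: VC-HIT | VC [62, 22]
  [11] addr=0x50 blk=10 s=2: MISS | VC [62, 22, 50]
  [12] addr=0x96 blk=18 s=2: MISS | VC [62, 22, 50, 10]
  [13] addr=0x52 blk=10 s=2: VC-HIT | VC [62, 22, 50, 18]

VC = [62, 22, 50, 18]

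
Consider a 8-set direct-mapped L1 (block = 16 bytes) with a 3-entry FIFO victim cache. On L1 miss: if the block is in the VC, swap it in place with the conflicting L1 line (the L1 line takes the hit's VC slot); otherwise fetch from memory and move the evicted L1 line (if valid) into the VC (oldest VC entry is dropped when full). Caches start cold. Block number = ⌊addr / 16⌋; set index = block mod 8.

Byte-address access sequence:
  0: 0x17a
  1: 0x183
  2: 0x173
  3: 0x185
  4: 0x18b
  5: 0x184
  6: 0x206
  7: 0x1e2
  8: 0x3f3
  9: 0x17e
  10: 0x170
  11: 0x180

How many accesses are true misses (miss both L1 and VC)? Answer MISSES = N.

MISSES = 5

0: 0x17a (blk 23, set 7) → MISS  vc=[]
1: 0x183 (blk 24, set 0) → MISS  vc=[]
2: 0x173 (blk 23, set 7) → L1-HIT  vc=[]
3: 0x185 (blk 24, set 0) → L1-HIT  vc=[]
4: 0x18b (blk 24, set 0) → L1-HIT  vc=[]
5: 0x184 (blk 24, set 0) → L1-HIT  vc=[]
6: 0x206 (blk 32, set 0) → MISS  vc=[24]
7: 0x1e2 (blk 30, set 6) → MISS  vc=[24]
8: 0x3f3 (blk 63, set 7) → MISS  vc=[24, 23]
9: 0x17e (blk 23, set 7) → VC-HIT  vc=[24, 63]
10: 0x170 (blk 23, set 7) → L1-HIT  vc=[24, 63]
11: 0x180 (blk 24, set 0) → VC-HIT  vc=[32, 63]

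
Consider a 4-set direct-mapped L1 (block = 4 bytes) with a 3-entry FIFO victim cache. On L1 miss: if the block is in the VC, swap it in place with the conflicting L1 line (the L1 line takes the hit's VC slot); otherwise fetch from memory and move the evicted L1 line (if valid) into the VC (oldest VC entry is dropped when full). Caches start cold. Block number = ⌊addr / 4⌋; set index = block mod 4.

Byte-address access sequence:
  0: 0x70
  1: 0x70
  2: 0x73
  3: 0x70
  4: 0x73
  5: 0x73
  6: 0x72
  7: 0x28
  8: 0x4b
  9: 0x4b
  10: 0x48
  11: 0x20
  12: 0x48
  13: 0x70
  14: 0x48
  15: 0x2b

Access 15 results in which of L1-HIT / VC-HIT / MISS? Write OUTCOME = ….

OUTCOME = VC-HIT

  [0] addr=0x70 blk=28 s=0: MISS | VC []
  [1] addr=0x70 blk=28 s=0: L1-HIT | VC []
  [2] addr=0x73 blk=28 s=0: L1-HIT | VC []
  [3] addr=0x70 blk=28 s=0: L1-HIT | VC []
  [4] addr=0x73 blk=28 s=0: L1-HIT | VC []
  [5] addr=0x73 blk=28 s=0: L1-HIT | VC []
  [6] addr=0x72 blk=28 s=0: L1-HIT | VC []
  [7] addr=0x28 blk=10 s=2: MISS | VC []
  [8] addr=0x4b blk=18 s=2: MISS | VC [10]
  [9] addr=0x4b blk=18 s=2: L1-HIT | VC [10]
  [10] addr=0x48 blk=18 s=2: L1-HIT | VC [10]
  [11] addr=0x20 blk=8 s=0: MISS | VC [10, 28]
  [12] addr=0x48 blk=18 s=2: L1-HIT | VC [10, 28]
  [13] addr=0x70 blk=28 s=0: VC-HIT | VC [10, 8]
  [14] addr=0x48 blk=18 s=2: L1-HIT | VC [10, 8]
  [15] addr=0x2b blk=10 s=2: VC-HIT | VC [18, 8]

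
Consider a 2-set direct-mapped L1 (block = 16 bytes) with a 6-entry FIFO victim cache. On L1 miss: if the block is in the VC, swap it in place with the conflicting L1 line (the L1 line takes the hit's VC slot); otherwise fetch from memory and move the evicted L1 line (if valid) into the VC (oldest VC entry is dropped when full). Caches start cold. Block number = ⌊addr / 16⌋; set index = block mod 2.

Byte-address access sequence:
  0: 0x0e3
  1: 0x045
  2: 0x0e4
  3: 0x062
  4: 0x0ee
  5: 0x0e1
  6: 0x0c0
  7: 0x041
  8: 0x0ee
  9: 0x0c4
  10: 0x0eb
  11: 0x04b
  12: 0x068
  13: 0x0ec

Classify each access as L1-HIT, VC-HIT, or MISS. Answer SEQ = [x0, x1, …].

#0 0xe3→b14/s0 MISS; vc=[]
#1 0x45→b4/s0 MISS; vc=[14]
#2 0xe4→b14/s0 VC-HIT; vc=[4]
#3 0x62→b6/s0 MISS; vc=[4,14]
#4 0xee→b14/s0 VC-HIT; vc=[4,6]
#5 0xe1→b14/s0 L1-HIT; vc=[4,6]
#6 0xc0→b12/s0 MISS; vc=[4,6,14]
#7 0x41→b4/s0 VC-HIT; vc=[12,6,14]
#8 0xee→b14/s0 VC-HIT; vc=[12,6,4]
#9 0xc4→b12/s0 VC-HIT; vc=[14,6,4]
#10 0xeb→b14/s0 VC-HIT; vc=[12,6,4]
#11 0x4b→b4/s0 VC-HIT; vc=[12,6,14]
#12 0x68→b6/s0 VC-HIT; vc=[12,4,14]
#13 0xec→b14/s0 VC-HIT; vc=[12,4,6]

SEQ = [MISS, MISS, VC-HIT, MISS, VC-HIT, L1-HIT, MISS, VC-HIT, VC-HIT, VC-HIT, VC-HIT, VC-HIT, VC-HIT, VC-HIT]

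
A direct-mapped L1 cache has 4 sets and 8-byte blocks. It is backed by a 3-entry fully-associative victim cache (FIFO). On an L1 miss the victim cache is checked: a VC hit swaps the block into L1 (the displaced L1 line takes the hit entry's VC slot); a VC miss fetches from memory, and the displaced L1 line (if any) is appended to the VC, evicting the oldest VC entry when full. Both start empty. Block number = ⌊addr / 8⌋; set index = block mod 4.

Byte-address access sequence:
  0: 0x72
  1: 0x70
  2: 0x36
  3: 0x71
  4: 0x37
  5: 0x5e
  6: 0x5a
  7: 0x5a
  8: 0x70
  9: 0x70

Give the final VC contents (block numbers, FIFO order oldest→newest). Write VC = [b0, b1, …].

VC = [6]

#0 0x72→b14/s2 MISS; vc=[]
#1 0x70→b14/s2 L1-HIT; vc=[]
#2 0x36→b6/s2 MISS; vc=[14]
#3 0x71→b14/s2 VC-HIT; vc=[6]
#4 0x37→b6/s2 VC-HIT; vc=[14]
#5 0x5e→b11/s3 MISS; vc=[14]
#6 0x5a→b11/s3 L1-HIT; vc=[14]
#7 0x5a→b11/s3 L1-HIT; vc=[14]
#8 0x70→b14/s2 VC-HIT; vc=[6]
#9 0x70→b14/s2 L1-HIT; vc=[6]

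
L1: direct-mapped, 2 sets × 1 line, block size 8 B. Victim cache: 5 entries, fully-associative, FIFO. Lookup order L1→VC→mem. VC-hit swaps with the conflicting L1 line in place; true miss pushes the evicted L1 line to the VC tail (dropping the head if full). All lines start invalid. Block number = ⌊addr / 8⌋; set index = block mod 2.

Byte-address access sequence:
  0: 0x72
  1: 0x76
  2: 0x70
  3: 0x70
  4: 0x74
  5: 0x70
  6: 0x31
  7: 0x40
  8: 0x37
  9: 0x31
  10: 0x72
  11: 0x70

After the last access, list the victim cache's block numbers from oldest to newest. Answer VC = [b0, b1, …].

  [0] addr=0x72 blk=14 s=0: MISS | VC []
  [1] addr=0x76 blk=14 s=0: L1-HIT | VC []
  [2] addr=0x70 blk=14 s=0: L1-HIT | VC []
  [3] addr=0x70 blk=14 s=0: L1-HIT | VC []
  [4] addr=0x74 blk=14 s=0: L1-HIT | VC []
  [5] addr=0x70 blk=14 s=0: L1-HIT | VC []
  [6] addr=0x31 blk=6 s=0: MISS | VC [14]
  [7] addr=0x40 blk=8 s=0: MISS | VC [14, 6]
  [8] addr=0x37 blk=6 s=0: VC-HIT | VC [14, 8]
  [9] addr=0x31 blk=6 s=0: L1-HIT | VC [14, 8]
  [10] addr=0x72 blk=14 s=0: VC-HIT | VC [6, 8]
  [11] addr=0x70 blk=14 s=0: L1-HIT | VC [6, 8]

VC = [6, 8]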